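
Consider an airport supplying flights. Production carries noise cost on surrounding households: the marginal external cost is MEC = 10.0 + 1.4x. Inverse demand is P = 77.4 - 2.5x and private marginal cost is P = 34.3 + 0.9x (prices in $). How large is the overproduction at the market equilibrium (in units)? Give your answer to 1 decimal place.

Market equilibrium (private): 34.3 + 0.9x = 77.4 - 2.5x → x_m = 12.6765.
Social marginal cost = private MC + MEC = 44.3 + 2.3x.
Set SMC = demand: 44.3 + 2.3x = 77.4 - 2.5x → x* = 6.8958.
Gap = |12.6765 − 6.8958| = 5.7807.

5.8 units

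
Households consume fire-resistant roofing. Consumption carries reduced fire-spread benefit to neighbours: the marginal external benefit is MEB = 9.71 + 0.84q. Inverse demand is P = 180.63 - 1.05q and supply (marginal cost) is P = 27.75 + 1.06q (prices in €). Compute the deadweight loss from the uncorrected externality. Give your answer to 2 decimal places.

Market equilibrium (private): 27.75 + 1.06q = 180.63 - 1.05q → q_m = 72.4550.
Social marginal benefit = demand + MEB = 190.34 - 0.21q.
Set SMB = MC: 190.34 - 0.21q = 27.75 + 1.06q → q* = 128.0236.
Height of the DWL triangle at q_m is SMB(q_m) − MC(q_m) = MEB(q_m) = 70.5722.
DWL = ½ × 55.5686 × 70.5722 = 1960.7992.

DWL = €1960.80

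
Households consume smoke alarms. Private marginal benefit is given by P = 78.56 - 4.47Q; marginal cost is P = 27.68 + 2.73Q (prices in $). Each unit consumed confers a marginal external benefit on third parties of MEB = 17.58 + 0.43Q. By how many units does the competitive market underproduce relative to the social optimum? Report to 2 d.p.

Market equilibrium (private): 27.68 + 2.73Q = 78.56 - 4.47Q → Q_m = 7.0667.
Social marginal benefit = demand + MEB = 96.14 - 4.04Q.
Set SMB = MC: 96.14 - 4.04Q = 27.68 + 2.73Q → Q* = 10.1123.
Gap = |7.0667 − 10.1123| = 3.0456.

3.05 units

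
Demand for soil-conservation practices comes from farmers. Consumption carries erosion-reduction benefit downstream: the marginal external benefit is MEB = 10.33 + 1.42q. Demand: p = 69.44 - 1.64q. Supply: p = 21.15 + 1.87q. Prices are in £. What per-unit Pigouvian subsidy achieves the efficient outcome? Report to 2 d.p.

subsidy = £50.16 per unit

Social marginal benefit = demand + MEB = 79.77 - 0.22q.
Set SMB = MC: 79.77 - 0.22q = 21.15 + 1.87q → q* = 28.0478.
The Pigouvian subsidy equals MEB at q*: 10.33 + 1.42×28.0478 = 50.1579.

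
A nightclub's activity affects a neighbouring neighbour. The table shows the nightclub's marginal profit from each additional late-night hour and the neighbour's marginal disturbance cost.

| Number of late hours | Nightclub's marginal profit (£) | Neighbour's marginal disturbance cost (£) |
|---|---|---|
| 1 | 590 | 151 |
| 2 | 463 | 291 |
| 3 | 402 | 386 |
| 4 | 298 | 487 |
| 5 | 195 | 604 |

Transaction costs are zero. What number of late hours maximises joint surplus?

Bargaining reaches the level where marginal profit last exceeds marginal disturbance cost.
That holds through level 3 (402 ≥ 386) but not at 4 (298 < 487).

3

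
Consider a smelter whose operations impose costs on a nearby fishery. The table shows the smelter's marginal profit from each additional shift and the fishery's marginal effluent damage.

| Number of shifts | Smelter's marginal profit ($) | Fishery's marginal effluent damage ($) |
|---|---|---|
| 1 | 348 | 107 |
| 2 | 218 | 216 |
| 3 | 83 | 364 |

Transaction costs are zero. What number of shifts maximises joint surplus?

Bargaining reaches the level where marginal profit last exceeds marginal effluent damage.
That holds through level 2 (218 ≥ 216) but not at 3 (83 < 364).

2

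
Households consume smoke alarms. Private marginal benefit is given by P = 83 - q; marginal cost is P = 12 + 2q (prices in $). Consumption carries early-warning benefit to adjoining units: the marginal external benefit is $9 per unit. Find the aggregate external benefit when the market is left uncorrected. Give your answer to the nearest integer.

Market equilibrium (private): 12 + 2q = 83 - q → q_m = 23.6667.
Total external benefit = MEB × q_m = 9 × 23.6667 = 213.0003.

$213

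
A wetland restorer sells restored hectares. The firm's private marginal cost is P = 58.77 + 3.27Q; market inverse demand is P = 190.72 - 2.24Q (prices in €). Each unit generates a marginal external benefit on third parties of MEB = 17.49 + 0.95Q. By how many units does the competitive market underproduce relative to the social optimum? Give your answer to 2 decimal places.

Market equilibrium (private): 58.77 + 3.27Q = 190.72 - 2.24Q → Q_m = 23.9474.
Social marginal cost = private MC − MEB = 41.28 + 2.32Q.
Set SMC = demand: 41.28 + 2.32Q = 190.72 - 2.24Q → Q* = 32.7719.
Gap = |23.9474 − 32.7719| = 8.8245.

8.82 units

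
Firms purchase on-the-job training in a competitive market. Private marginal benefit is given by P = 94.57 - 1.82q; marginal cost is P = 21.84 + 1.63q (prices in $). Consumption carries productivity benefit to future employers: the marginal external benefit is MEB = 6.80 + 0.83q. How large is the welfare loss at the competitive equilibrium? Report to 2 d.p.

Market equilibrium (private): 21.84 + 1.63q = 94.57 - 1.82q → q_m = 21.0812.
Social marginal benefit = demand + MEB = 101.37 - 0.99q.
Set SMB = MC: 101.37 - 0.99q = 21.84 + 1.63q → q* = 30.3550.
The welfare-loss triangle has base |q_m − q*| and height MEB(q_m) (the vertical gap between SMB and MC is zero at q* and MEB at q_m).
DWL = ½ × 9.2738 × 24.2974 = 112.6646.

DWL = $112.66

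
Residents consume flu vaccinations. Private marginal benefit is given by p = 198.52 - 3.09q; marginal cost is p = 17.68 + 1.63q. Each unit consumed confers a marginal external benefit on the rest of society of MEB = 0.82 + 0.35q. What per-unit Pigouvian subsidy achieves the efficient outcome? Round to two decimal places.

Social marginal benefit = demand + MEB = 199.34 - 2.74q.
Set SMB = MC: 199.34 - 2.74q = 17.68 + 1.63q → q* = 41.5698.
The Pigouvian subsidy equals MEB at q*: 0.82 + 0.35×41.5698 = 15.3694.

subsidy = 15.37 per unit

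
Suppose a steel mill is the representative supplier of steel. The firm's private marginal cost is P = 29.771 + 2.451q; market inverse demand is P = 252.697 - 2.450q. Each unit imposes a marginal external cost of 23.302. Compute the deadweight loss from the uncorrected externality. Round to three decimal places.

DWL = 55.395

Market equilibrium (private): 29.771 + 2.451q = 252.697 - 2.450q → q_m = 45.4858.
Social marginal cost = private MC + MEC = 53.073 + 2.451q.
Set SMC = demand: 53.073 + 2.451q = 252.697 - 2.450q → q* = 40.7313.
The loss is the area between SMC and demand from q* to q_m; with linear curves that's a triangle of height MEC(q_m).
DWL = ½ × 4.7545 × 23.3020 = 55.3947.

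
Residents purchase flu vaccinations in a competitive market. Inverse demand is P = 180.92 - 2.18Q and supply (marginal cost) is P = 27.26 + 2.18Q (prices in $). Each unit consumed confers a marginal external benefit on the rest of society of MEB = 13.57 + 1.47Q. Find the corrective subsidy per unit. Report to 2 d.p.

Social marginal benefit = demand + MEB = 194.49 - 0.71Q.
Set SMB = MC: 194.49 - 0.71Q = 27.26 + 2.18Q → Q* = 57.8651.
The Pigouvian subsidy equals MEB at Q*: 13.57 + 1.47×57.8651 = 98.6317.

subsidy = $98.63 per unit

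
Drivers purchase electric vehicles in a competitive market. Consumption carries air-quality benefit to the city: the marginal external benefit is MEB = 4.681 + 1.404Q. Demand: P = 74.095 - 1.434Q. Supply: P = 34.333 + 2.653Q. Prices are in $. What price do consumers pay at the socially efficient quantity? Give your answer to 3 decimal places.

Social marginal benefit = demand + MEB = 78.776 - 0.030Q.
Set SMB = MC: 78.776 - 0.030Q = 34.333 + 2.653Q → Q* = 16.5647.
Consumer price on the demand curve at Q*: 74.095 − 1.434×16.5647 = 50.3412.

P = $50.341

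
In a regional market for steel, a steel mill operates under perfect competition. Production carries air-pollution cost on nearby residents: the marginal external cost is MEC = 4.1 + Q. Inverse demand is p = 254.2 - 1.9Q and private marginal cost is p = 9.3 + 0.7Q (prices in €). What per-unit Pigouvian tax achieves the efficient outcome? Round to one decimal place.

tax = €71.0 per unit

Social marginal cost = private MC + MEC = 13.4 + 1.7Q.
Set SMC = demand: 13.4 + 1.7Q = 254.2 - 1.9Q → Q* = 66.8889.
The Pigouvian tax equals MEC at Q*: 4.1 + 1.0×66.8889 = 70.9889.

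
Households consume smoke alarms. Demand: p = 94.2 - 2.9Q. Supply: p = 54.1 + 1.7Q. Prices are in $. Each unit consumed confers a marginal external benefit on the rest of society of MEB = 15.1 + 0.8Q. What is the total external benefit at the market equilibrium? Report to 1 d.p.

Market equilibrium (private): 54.1 + 1.7Q = 94.2 - 2.9Q → Q_m = 8.7174.
Total external benefit = ∫₀^{Q_m} (15.1 + 0.8Q) dQ = 15.1×8.7174 + ½×0.8×8.7174² = 162.0300.

$162.0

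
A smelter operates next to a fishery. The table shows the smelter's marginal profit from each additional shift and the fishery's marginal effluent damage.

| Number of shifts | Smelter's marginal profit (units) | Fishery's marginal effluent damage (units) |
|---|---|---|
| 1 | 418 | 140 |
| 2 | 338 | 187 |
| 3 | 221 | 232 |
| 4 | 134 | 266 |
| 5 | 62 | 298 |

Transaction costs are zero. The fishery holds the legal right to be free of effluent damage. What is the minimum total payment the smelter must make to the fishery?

Efficient level: marginal profit ≥ marginal effluent damage through level 2, so k* = 2.
With the fishery holding the right, the smelter must at least compensate total damage at k*: 140 + 187 = 327.

327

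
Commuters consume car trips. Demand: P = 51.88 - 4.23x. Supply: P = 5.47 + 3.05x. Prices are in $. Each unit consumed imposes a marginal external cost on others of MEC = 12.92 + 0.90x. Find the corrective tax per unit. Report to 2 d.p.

Social marginal benefit = demand − MEC = 38.96 - 5.13x.
Set SMB = MC: 38.96 - 5.13x = 5.47 + 3.05x → x* = 4.0941.
The Pigouvian tax equals MEC at x*: 12.92 + 0.90×4.0941 = 16.6047.

tax = $16.60 per unit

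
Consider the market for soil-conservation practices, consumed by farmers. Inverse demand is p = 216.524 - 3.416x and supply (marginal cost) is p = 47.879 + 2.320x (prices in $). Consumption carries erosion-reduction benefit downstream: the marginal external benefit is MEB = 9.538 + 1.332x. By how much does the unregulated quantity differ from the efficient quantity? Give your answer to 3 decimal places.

Market equilibrium (private): 47.879 + 2.320x = 216.524 - 3.416x → x_m = 29.4012.
Social marginal benefit = demand + MEB = 226.062 - 2.084x.
Set SMB = MC: 226.062 - 2.084x = 47.879 + 2.320x → x* = 40.4594.
Gap = |29.4012 − 40.4594| = 11.0582.

11.058 units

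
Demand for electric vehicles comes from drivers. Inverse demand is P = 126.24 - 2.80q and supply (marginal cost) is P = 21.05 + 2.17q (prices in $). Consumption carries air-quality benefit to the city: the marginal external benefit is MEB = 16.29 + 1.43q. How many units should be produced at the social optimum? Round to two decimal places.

Social marginal benefit = demand + MEB = 142.53 - 1.37q.
Set SMB = MC: 142.53 - 1.37q = 21.05 + 2.17q → q* = 34.3164.

q* = 34.32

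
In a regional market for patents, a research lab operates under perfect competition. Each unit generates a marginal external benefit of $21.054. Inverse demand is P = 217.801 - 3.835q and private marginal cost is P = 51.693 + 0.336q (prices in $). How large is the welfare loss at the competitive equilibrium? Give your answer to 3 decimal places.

DWL = $53.137

Market equilibrium (private): 51.693 + 0.336q = 217.801 - 3.835q → q_m = 39.8245.
Social marginal cost = private MC − MEB = 30.639 + 0.336q.
Set SMC = demand: 30.639 + 0.336q = 217.801 - 3.835q → q* = 44.8722.
The welfare-loss triangle has base |q_m − q*| and height MEB(q_m) (the vertical gap between SMC and demand is zero at q* and MEB at q_m).
DWL = ½ × 5.0477 × 21.0540 = 53.1371.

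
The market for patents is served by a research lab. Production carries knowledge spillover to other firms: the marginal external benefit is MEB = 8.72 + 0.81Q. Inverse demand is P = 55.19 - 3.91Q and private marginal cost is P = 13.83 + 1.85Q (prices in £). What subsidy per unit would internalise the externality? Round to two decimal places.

Social marginal cost = private MC − MEB = 5.11 + 1.04Q.
Set SMC = demand: 5.11 + 1.04Q = 55.19 - 3.91Q → Q* = 10.1172.
The Pigouvian subsidy equals MEB at Q*: 8.72 + 0.81×10.1172 = 16.9149.

subsidy = £16.91 per unit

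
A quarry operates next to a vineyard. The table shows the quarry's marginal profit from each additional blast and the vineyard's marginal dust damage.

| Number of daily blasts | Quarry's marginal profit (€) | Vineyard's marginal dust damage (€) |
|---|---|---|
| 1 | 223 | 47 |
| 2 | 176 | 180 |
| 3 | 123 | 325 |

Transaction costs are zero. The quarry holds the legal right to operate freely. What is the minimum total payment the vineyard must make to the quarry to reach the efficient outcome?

€299

Left alone the quarry would choose level 3 (marginal profit stays positive).
Efficient level: k* = 1 (marginal profit ≥ marginal dust damage through 1).
The vineyard must at least cover the quarry's forgone profit from cutting 3→1: 176 + 123 = 299.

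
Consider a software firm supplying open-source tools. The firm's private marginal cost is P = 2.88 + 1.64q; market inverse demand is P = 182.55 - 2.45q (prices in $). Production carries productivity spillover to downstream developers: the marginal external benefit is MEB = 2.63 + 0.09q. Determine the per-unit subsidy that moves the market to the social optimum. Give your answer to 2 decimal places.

Social marginal cost = private MC − MEB = 0.25 + 1.55q.
Set SMC = demand: 0.25 + 1.55q = 182.55 - 2.45q → q* = 45.5750.
The Pigouvian subsidy equals MEB at q*: 2.63 + 0.09×45.5750 = 6.7318.

subsidy = $6.73 per unit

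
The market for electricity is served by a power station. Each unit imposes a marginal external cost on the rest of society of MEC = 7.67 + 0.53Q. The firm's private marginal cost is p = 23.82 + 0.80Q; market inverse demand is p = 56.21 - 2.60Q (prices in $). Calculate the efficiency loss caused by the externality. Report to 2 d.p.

Market equilibrium (private): 23.82 + 0.80Q = 56.21 - 2.60Q → Q_m = 9.5265.
Social marginal cost = private MC + MEC = 31.49 + 1.33Q.
Set SMC = demand: 31.49 + 1.33Q = 56.21 - 2.60Q → Q* = 6.2901.
Between Q* and Q_m the wedge SMC − demand runs linearly from 0 to MEC(Q_m), so the loss is a triangle.
DWL = ½ × 3.2364 × 12.7190 = 20.5819.

DWL = $20.58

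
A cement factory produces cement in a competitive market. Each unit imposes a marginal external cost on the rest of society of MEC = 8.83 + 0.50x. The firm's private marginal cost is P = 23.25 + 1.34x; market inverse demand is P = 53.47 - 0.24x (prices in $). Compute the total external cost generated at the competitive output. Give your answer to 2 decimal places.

Market equilibrium (private): 23.25 + 1.34x = 53.47 - 0.24x → x_m = 19.1266.
Total external cost = ∫₀^{x_m} (8.83 + 0.50x) dx = 8.83×19.1266 + ½×0.50×19.1266² = 260.3446.

$260.34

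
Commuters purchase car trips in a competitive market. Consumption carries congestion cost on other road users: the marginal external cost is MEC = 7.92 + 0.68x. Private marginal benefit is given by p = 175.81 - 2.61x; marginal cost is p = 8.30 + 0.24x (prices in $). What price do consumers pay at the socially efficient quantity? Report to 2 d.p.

P = $57.81

Social marginal benefit = demand − MEC = 167.89 - 3.29x.
Set SMB = MC: 167.89 - 3.29x = 8.30 + 0.24x → x* = 45.2096.
Consumer price on the demand curve at x*: 175.81 − 2.61×45.2096 = 57.8129.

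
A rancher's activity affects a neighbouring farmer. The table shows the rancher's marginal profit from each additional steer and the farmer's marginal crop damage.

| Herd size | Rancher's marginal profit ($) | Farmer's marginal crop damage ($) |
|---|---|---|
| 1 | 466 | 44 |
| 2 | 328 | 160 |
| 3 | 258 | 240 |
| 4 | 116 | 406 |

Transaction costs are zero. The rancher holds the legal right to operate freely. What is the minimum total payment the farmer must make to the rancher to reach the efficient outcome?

$116

Left alone the rancher would choose level 4 (marginal profit stays positive).
Efficient level: k* = 3 (marginal profit ≥ marginal crop damage through 3).
The farmer must at least cover the rancher's forgone profit from cutting 4→3: 116 = 116.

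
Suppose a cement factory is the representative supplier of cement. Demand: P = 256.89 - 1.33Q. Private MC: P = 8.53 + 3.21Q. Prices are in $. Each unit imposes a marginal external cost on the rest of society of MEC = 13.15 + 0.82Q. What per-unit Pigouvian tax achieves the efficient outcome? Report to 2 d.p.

Social marginal cost = private MC + MEC = 21.68 + 4.03Q.
Set SMC = demand: 21.68 + 4.03Q = 256.89 - 1.33Q → Q* = 43.8825.
The Pigouvian tax equals MEC at Q*: 13.15 + 0.82×43.8825 = 49.1337.

tax = $49.13 per unit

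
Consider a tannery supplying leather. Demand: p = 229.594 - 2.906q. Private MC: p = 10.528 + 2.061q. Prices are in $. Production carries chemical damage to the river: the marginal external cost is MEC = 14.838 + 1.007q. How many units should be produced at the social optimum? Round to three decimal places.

Social marginal cost = private MC + MEC = 25.366 + 3.068q.
Set SMC = demand: 25.366 + 3.068q = 229.594 - 2.906q → q* = 34.1861.

q* = 34.186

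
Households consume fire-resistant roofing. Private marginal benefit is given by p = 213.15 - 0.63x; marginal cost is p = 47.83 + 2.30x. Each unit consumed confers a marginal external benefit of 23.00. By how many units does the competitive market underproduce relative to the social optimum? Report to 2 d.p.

7.85 units

Market equilibrium (private): 47.83 + 2.30x = 213.15 - 0.63x → x_m = 56.4232.
Social marginal benefit = demand + MEB = 236.15 - 0.63x.
Set SMB = MC: 236.15 - 0.63x = 47.83 + 2.30x → x* = 64.2730.
Gap = |56.4232 − 64.2730| = 7.8498.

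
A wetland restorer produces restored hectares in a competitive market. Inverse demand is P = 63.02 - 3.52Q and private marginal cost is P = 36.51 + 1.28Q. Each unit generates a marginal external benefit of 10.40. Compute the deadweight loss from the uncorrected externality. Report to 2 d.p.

Market equilibrium (private): 36.51 + 1.28Q = 63.02 - 3.52Q → Q_m = 5.5229.
Social marginal cost = private MC − MEB = 26.11 + 1.28Q.
Set SMC = demand: 26.11 + 1.28Q = 63.02 - 3.52Q → Q* = 7.6896.
Between Q* and Q_m the wedge demand − SMC runs linearly from 0 to MEB(Q_m), so the loss is a triangle.
DWL = ½ × 2.1667 × 10.4000 = 11.2668.

DWL = 11.27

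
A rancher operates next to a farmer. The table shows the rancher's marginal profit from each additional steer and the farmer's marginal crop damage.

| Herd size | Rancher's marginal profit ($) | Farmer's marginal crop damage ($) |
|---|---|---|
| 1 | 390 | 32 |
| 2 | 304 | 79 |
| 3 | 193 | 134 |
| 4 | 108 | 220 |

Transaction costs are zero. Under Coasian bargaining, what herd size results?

3

Bargaining reaches the level where marginal profit last exceeds marginal crop damage.
That holds through level 3 (193 ≥ 134) but not at 4 (108 < 220).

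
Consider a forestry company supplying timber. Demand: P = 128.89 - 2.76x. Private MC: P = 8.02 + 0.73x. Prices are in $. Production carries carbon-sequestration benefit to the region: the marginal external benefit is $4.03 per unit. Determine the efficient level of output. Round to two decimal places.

Social marginal cost = private MC − MEB = 3.99 + 0.73x.
Set SMC = demand: 3.99 + 0.73x = 128.89 - 2.76x → x* = 35.7880.

x* = 35.79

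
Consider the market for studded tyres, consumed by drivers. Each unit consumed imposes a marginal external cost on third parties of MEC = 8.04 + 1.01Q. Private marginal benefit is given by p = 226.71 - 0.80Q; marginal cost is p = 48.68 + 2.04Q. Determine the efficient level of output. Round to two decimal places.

Q* = 44.15

Social marginal benefit = demand − MEC = 218.67 - 1.81Q.
Set SMB = MC: 218.67 - 1.81Q = 48.68 + 2.04Q → Q* = 44.1532.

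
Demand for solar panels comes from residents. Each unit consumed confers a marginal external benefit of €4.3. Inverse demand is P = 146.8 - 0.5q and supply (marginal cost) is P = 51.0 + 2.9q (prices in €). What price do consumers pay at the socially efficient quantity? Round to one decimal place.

Social marginal benefit = demand + MEB = 151.1 - 0.5q.
Set SMB = MC: 151.1 - 0.5q = 51.0 + 2.9q → q* = 29.4412.
Consumer price on the demand curve at q*: 146.8 − 0.5×29.4412 = 132.0794.

P = €132.1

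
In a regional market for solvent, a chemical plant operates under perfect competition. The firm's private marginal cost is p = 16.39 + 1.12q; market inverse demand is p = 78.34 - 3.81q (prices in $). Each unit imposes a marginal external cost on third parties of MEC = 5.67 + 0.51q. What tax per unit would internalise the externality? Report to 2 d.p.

Social marginal cost = private MC + MEC = 22.06 + 1.63q.
Set SMC = demand: 22.06 + 1.63q = 78.34 - 3.81q → q* = 10.3456.
The Pigouvian tax equals MEC at q*: 5.67 + 0.51×10.3456 = 10.9463.

tax = $10.95 per unit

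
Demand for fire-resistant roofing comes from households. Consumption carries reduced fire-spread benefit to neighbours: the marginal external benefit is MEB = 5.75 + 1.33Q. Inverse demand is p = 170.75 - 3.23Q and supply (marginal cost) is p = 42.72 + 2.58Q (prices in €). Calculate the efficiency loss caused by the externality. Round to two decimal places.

Market equilibrium (private): 42.72 + 2.58Q = 170.75 - 3.23Q → Q_m = 22.0361.
Social marginal benefit = demand + MEB = 176.50 - 1.90Q.
Set SMB = MC: 176.50 - 1.90Q = 42.72 + 2.58Q → Q* = 29.8616.
The loss is the area between SMB and MC from Q* to Q_m; with linear curves that's a triangle of height MEB(Q_m).
DWL = ½ × 7.8255 × 35.0581 = 137.1736.

DWL = €137.17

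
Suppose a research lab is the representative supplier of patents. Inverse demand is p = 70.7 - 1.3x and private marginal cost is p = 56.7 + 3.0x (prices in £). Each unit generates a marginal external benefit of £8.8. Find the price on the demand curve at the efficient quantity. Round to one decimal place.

Social marginal cost = private MC − MEB = 47.9 + 3.0x.
Set SMC = demand: 47.9 + 3.0x = 70.7 - 1.3x → x* = 5.3023.
Consumer price on the demand curve at x*: 70.7 − 1.3×5.3023 = 63.8070.

P = £63.8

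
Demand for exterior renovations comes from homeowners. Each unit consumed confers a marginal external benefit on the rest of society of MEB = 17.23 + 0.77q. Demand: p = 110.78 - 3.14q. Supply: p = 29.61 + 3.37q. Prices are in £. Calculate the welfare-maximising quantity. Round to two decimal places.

q* = 17.14

Social marginal benefit = demand + MEB = 128.01 - 2.37q.
Set SMB = MC: 128.01 - 2.37q = 29.61 + 3.37q → q* = 17.1429.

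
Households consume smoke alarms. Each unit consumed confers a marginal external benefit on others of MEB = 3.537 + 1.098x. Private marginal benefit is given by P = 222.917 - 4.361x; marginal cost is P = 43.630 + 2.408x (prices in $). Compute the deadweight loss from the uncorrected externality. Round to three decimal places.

DWL = $93.811

Market equilibrium (private): 43.630 + 2.408x = 222.917 - 4.361x → x_m = 26.4865.
Social marginal benefit = demand + MEB = 226.454 - 3.263x.
Set SMB = MC: 226.454 - 3.263x = 43.630 + 2.408x → x* = 32.2384.
The welfare-loss triangle has base |x_m − x*| and height MEB(x_m) (the vertical gap between SMB and MC is zero at x* and MEB at x_m).
DWL = ½ × 5.7519 × 32.6192 = 93.8112.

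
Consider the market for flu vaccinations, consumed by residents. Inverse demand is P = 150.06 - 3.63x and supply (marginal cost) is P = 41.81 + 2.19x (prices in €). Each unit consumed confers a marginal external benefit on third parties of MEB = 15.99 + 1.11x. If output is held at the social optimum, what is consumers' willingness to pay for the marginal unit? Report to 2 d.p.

Social marginal benefit = demand + MEB = 166.05 - 2.52x.
Set SMB = MC: 166.05 - 2.52x = 41.81 + 2.19x → x* = 26.3779.
Consumer price on the demand curve at x*: 150.06 − 3.63×26.3779 = 54.3082.

P = €54.31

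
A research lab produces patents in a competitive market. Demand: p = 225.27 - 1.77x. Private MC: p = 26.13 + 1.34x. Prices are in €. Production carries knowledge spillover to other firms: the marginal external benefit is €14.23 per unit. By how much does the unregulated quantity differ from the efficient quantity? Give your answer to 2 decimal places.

4.58 units

Market equilibrium (private): 26.13 + 1.34x = 225.27 - 1.77x → x_m = 64.0322.
Social marginal cost = private MC − MEB = 11.90 + 1.34x.
Set SMC = demand: 11.90 + 1.34x = 225.27 - 1.77x → x* = 68.6077.
Gap = |64.0322 − 68.6077| = 4.5755.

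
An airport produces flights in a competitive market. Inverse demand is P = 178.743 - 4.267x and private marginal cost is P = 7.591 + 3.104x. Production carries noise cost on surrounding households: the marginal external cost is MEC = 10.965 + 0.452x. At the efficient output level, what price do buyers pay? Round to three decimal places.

Social marginal cost = private MC + MEC = 18.556 + 3.556x.
Set SMC = demand: 18.556 + 3.556x = 178.743 - 4.267x → x* = 20.4764.
Consumer price on the demand curve at x*: 178.743 − 4.267×20.4764 = 91.3702.

P = 91.370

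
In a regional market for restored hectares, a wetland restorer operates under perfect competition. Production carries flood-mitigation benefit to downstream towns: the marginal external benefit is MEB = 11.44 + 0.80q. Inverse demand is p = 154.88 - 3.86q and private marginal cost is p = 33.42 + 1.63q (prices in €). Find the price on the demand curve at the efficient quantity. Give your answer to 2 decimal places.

Social marginal cost = private MC − MEB = 21.98 + 0.83q.
Set SMC = demand: 21.98 + 0.83q = 154.88 - 3.86q → q* = 28.3369.
Consumer price on the demand curve at q*: 154.88 − 3.86×28.3369 = 45.4996.

P = €45.50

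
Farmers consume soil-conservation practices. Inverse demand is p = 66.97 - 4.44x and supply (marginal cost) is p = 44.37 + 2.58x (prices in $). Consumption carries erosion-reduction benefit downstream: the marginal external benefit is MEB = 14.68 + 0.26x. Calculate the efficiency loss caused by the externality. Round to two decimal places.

DWL = $17.81

Market equilibrium (private): 44.37 + 2.58x = 66.97 - 4.44x → x_m = 3.2194.
Social marginal benefit = demand + MEB = 81.65 - 4.18x.
Set SMB = MC: 81.65 - 4.18x = 44.37 + 2.58x → x* = 5.5148.
Between x* and x_m the wedge SMB − MC runs linearly from 0 to MEB(x_m), so the loss is a triangle.
DWL = ½ × 2.2954 × 15.5170 = 17.8089.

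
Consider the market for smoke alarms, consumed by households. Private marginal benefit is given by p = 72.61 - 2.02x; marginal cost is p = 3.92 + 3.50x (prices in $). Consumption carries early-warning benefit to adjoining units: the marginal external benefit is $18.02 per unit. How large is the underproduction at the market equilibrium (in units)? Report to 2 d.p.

Market equilibrium (private): 3.92 + 3.50x = 72.61 - 2.02x → x_m = 12.4438.
Social marginal benefit = demand + MEB = 90.63 - 2.02x.
Set SMB = MC: 90.63 - 2.02x = 3.92 + 3.50x → x* = 15.7083.
Gap = |12.4438 − 15.7083| = 3.2645.

3.26 units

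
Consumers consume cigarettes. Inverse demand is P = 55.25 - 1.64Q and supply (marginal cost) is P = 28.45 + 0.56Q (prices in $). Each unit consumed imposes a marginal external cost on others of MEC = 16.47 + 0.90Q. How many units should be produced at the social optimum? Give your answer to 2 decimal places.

Q* = 3.33

Social marginal benefit = demand − MEC = 38.78 - 2.54Q.
Set SMB = MC: 38.78 - 2.54Q = 28.45 + 0.56Q → Q* = 3.3323.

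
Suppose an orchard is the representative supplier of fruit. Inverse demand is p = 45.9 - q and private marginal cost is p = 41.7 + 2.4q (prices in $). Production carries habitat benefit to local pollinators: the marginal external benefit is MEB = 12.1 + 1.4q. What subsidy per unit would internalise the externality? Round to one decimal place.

Social marginal cost = private MC − MEB = 29.6 + q.
Set SMC = demand: 29.6 + q = 45.9 - q → q* = 8.1500.
The Pigouvian subsidy equals MEB at q*: 12.1 + 1.4×8.1500 = 23.5100.

subsidy = $23.5 per unit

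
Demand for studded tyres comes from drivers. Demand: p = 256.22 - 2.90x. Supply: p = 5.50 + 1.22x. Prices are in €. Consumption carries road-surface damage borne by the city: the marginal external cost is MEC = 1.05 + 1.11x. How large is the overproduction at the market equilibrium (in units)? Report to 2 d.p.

Market equilibrium (private): 5.50 + 1.22x = 256.22 - 2.90x → x_m = 60.8544.
Social marginal benefit = demand − MEC = 255.17 - 4.01x.
Set SMB = MC: 255.17 - 4.01x = 5.50 + 1.22x → x* = 47.7380.
Gap = |60.8544 − 47.7380| = 13.1164.

13.12 units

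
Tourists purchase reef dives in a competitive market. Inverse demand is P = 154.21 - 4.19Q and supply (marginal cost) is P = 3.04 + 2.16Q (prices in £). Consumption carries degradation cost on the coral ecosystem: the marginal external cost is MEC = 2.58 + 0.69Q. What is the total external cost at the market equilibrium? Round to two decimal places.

Market equilibrium (private): 3.04 + 2.16Q = 154.21 - 4.19Q → Q_m = 23.8063.
Total external cost = ∫₀^{Q_m} (2.58 + 0.69Q) dQ = 2.58×23.8063 + ½×0.69×23.8063² = 256.9455.

£256.95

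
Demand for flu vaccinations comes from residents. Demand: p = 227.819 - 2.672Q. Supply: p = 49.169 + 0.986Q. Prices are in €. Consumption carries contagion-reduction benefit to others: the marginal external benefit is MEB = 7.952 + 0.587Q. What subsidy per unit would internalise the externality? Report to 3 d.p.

Social marginal benefit = demand + MEB = 235.771 - 2.085Q.
Set SMB = MC: 235.771 - 2.085Q = 49.169 + 0.986Q → Q* = 60.7626.
The Pigouvian subsidy equals MEB at Q*: 7.952 + 0.587×60.7626 = 43.6196.

subsidy = €43.620 per unit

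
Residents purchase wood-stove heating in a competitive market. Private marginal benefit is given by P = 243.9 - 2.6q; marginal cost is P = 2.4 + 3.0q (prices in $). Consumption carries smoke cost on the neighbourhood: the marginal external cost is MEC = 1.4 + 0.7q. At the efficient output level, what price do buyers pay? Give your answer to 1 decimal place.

P = $144.8

Social marginal benefit = demand − MEC = 242.5 - 3.3q.
Set SMB = MC: 242.5 - 3.3q = 2.4 + 3.0q → q* = 38.1111.
Consumer price on the demand curve at q*: 243.9 − 2.6×38.1111 = 144.8111.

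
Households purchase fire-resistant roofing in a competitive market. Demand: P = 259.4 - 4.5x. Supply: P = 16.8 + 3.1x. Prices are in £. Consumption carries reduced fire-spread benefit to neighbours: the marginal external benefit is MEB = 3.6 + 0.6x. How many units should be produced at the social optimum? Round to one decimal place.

x* = 35.2

Social marginal benefit = demand + MEB = 263.0 - 3.9x.
Set SMB = MC: 263.0 - 3.9x = 16.8 + 3.1x → x* = 35.1714.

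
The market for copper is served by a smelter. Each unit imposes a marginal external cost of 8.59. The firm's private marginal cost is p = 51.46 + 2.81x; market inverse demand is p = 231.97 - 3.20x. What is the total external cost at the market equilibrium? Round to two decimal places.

258.00

Market equilibrium (private): 51.46 + 2.81x = 231.97 - 3.20x → x_m = 30.0349.
Total external cost = MEC × x_m = 8.59 × 30.0349 = 257.9998.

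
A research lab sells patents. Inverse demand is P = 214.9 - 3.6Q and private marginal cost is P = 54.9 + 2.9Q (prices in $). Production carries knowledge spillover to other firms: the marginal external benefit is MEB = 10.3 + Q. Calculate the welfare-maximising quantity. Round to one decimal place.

Social marginal cost = private MC − MEB = 44.6 + 1.9Q.
Set SMC = demand: 44.6 + 1.9Q = 214.9 - 3.6Q → Q* = 30.9636.

Q* = 31.0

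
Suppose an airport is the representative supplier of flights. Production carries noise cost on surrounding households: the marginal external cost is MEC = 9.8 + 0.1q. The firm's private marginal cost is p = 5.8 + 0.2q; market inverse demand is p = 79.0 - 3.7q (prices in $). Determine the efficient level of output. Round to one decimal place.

q* = 15.9

Social marginal cost = private MC + MEC = 15.6 + 0.3q.
Set SMC = demand: 15.6 + 0.3q = 79.0 - 3.7q → q* = 15.8500.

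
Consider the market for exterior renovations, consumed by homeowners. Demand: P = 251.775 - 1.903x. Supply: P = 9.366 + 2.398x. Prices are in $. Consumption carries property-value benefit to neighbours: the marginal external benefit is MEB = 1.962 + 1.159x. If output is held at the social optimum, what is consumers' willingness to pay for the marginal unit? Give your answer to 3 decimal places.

Social marginal benefit = demand + MEB = 253.737 - 0.744x.
Set SMB = MC: 253.737 - 0.744x = 9.366 + 2.398x → x* = 77.7756.
Consumer price on the demand curve at x*: 251.775 − 1.903×77.7756 = 103.7680.

P = $103.768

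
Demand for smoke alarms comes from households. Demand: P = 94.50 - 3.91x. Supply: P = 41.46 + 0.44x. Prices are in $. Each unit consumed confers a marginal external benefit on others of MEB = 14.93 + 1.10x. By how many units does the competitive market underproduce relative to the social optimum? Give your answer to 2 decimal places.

8.72 units

Market equilibrium (private): 41.46 + 0.44x = 94.50 - 3.91x → x_m = 12.1931.
Social marginal benefit = demand + MEB = 109.43 - 2.81x.
Set SMB = MC: 109.43 - 2.81x = 41.46 + 0.44x → x* = 20.9138.
Gap = |12.1931 − 20.9138| = 8.7207.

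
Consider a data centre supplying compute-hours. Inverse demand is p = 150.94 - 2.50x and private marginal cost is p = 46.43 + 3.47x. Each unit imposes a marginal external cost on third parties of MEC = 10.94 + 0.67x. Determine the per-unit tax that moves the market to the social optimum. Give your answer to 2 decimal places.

Social marginal cost = private MC + MEC = 57.37 + 4.14x.
Set SMC = demand: 57.37 + 4.14x = 150.94 - 2.50x → x* = 14.0919.
The Pigouvian tax equals MEC at x*: 10.94 + 0.67×14.0919 = 20.3816.

tax = 20.38 per unit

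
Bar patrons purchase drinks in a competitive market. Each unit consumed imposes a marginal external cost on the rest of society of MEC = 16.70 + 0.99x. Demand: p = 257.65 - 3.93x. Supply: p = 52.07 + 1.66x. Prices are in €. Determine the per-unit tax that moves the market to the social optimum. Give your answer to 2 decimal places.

Social marginal benefit = demand − MEC = 240.95 - 4.92x.
Set SMB = MC: 240.95 - 4.92x = 52.07 + 1.66x → x* = 28.7052.
The Pigouvian tax equals MEC at x*: 16.70 + 0.99×28.7052 = 45.1181.

tax = €45.12 per unit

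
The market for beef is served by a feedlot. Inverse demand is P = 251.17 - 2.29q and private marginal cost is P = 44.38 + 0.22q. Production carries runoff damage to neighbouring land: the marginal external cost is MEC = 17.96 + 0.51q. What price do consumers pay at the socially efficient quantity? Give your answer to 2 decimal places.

P = 107.98

Social marginal cost = private MC + MEC = 62.34 + 0.73q.
Set SMC = demand: 62.34 + 0.73q = 251.17 - 2.29q → q* = 62.5265.
Consumer price on the demand curve at q*: 251.17 − 2.29×62.5265 = 107.9843.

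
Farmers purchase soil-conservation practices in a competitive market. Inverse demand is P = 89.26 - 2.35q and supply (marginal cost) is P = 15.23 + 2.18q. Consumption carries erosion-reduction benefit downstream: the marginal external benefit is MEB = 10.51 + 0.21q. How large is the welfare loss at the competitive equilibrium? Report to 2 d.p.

Market equilibrium (private): 15.23 + 2.18q = 89.26 - 2.35q → q_m = 16.3422.
Social marginal benefit = demand + MEB = 99.77 - 2.14q.
Set SMB = MC: 99.77 - 2.14q = 15.23 + 2.18q → q* = 19.5694.
Between q* and q_m the wedge SMB − MC runs linearly from 0 to MEB(q_m), so the loss is a triangle.
DWL = ½ × 3.2272 × 13.9419 = 22.4966.

DWL = 22.50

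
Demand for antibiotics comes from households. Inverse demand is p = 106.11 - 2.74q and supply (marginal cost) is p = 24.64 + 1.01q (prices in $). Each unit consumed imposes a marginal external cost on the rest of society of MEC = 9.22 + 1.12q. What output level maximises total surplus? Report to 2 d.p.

Social marginal benefit = demand − MEC = 96.89 - 3.86q.
Set SMB = MC: 96.89 - 3.86q = 24.64 + 1.01q → q* = 14.8357.

q* = 14.84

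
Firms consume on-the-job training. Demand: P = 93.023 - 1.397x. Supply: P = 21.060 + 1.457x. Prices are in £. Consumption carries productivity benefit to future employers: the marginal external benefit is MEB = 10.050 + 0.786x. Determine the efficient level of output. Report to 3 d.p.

x* = 39.658

Social marginal benefit = demand + MEB = 103.073 - 0.611x.
Set SMB = MC: 103.073 - 0.611x = 21.060 + 1.457x → x* = 39.6581.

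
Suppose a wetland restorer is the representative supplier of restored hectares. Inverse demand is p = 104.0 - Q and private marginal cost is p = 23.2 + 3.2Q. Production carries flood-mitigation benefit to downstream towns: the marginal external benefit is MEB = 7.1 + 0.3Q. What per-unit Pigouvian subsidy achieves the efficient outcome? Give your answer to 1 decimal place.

subsidy = 13.9 per unit

Social marginal cost = private MC − MEB = 16.1 + 2.9Q.
Set SMC = demand: 16.1 + 2.9Q = 104.0 - Q → Q* = 22.5385.
The Pigouvian subsidy equals MEB at Q*: 7.1 + 0.3×22.5385 = 13.8616.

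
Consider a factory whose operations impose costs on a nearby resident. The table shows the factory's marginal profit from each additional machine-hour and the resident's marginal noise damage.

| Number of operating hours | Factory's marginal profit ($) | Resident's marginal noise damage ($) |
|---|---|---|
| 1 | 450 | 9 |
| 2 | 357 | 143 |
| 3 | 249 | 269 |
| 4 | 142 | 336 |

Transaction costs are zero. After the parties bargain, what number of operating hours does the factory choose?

2

Bargaining reaches the level where marginal profit last exceeds marginal noise damage.
That holds through level 2 (357 ≥ 143) but not at 3 (249 < 269).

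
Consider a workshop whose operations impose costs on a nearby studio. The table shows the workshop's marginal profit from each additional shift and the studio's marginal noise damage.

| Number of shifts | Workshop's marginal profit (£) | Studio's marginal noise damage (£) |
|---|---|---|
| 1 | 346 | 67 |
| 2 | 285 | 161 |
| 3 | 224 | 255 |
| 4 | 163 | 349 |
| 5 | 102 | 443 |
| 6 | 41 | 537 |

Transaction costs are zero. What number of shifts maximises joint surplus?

Bargaining reaches the level where marginal profit last exceeds marginal noise damage.
That holds through level 2 (285 ≥ 161) but not at 3 (224 < 255).

2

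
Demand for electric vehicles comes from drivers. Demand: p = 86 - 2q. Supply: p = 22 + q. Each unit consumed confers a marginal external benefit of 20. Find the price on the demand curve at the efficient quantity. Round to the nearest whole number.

P = 30

Social marginal benefit = demand + MEB = 106 - 2q.
Set SMB = MC: 106 - 2q = 22 + q → q* = 28.0000.
Consumer price on the demand curve at q*: 86 − 2×28.0000 = 30.0000.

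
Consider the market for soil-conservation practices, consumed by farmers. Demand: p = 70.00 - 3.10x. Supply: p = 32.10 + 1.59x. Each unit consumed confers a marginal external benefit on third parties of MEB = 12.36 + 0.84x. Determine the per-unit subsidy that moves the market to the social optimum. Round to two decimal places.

subsidy = 23.33 per unit

Social marginal benefit = demand + MEB = 82.36 - 2.26x.
Set SMB = MC: 82.36 - 2.26x = 32.10 + 1.59x → x* = 13.0545.
The Pigouvian subsidy equals MEB at x*: 12.36 + 0.84×13.0545 = 23.3258.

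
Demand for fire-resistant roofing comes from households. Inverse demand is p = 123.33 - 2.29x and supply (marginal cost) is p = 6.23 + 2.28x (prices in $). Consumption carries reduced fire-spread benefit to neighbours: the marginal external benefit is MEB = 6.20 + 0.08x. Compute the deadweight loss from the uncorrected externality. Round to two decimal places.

DWL = $7.58

Market equilibrium (private): 6.23 + 2.28x = 123.33 - 2.29x → x_m = 25.6236.
Social marginal benefit = demand + MEB = 129.53 - 2.21x.
Set SMB = MC: 129.53 - 2.21x = 6.23 + 2.28x → x* = 27.4610.
Between x* and x_m the wedge SMB − MC runs linearly from 0 to MEB(x_m), so the loss is a triangle.
DWL = ½ × 1.8374 × 8.2499 = 7.5792.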